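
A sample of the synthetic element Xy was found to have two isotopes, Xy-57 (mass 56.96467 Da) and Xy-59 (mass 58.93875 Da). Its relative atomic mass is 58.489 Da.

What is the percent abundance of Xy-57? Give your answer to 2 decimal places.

Writing the weighted mean with unknown fraction x of Xy-57:
56.96467·x + 58.93875·(1 − x) = 58.489
(56.96467 − 58.93875)·x = 58.489 − 58.93875
x = -0.44975 / -1.97408 = 0.22783 → 22.78% Xy-57, 77.22% Xy-59.

22.78%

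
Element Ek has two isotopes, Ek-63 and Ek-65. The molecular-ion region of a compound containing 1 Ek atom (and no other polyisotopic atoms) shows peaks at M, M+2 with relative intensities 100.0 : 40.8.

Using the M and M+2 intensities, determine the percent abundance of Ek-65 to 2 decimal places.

28.98%

Write p for the Ek-63 fraction. I(M+2)/I(M) = [C(1,1)·p^0·(1−p)] / p^1 = 1·(1−p)/p = 40.8/100.0 = 0.4080
(1−p)/p = 0.4080/1 = 0.4080  ⇒  p = 1/(1 + 0.4080) = 0.7102
Ek-63: 71.02%, Ek-65: 28.98%.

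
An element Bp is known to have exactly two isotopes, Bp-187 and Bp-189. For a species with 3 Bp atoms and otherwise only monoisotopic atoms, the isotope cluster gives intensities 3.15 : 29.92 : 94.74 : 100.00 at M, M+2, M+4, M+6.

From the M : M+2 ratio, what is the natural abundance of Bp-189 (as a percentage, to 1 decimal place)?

76.0%

Write p for the Bp-187 fraction. I(M+2)/I(M) = [C(3,1)·p^2·(1−p)] / p^3 = 3·(1−p)/p = 29.92/3.15 = 9.4984
(1−p)/p = 9.4984/3 = 3.1661  ⇒  p = 1/(1 + 3.1661) = 0.2400
Bp-187: 24.0%, Bp-189: 76.0%.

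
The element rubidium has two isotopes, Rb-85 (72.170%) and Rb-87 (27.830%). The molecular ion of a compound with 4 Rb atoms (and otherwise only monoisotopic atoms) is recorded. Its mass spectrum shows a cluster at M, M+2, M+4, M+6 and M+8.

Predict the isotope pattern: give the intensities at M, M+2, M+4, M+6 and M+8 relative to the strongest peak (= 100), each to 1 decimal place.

Each Rb atom is independently Rb-85 (p = 0.72170) or Rb-87 (q = 0.27830); the cluster is the binomial expansion (p + q)^4.
P(M) = 0.72170^4 = 0.271286
P(M+2) = 4 × 0.72170^3 × 0.27830^1 = 0.418450
P(M+4) = 6 × 0.72170^2 × 0.27830^2 = 0.242042
P(M+6) = 4 × 0.72170^1 × 0.27830^3 = 0.062224
P(M+8) = 0.27830^4 = 0.005999
The M+2 peak is largest (0.418450); scaling to 100 gives 64.8 : 100.0 : 57.8 : 14.9 : 1.4.

64.8 : 100.0 : 57.8 : 14.9 : 1.4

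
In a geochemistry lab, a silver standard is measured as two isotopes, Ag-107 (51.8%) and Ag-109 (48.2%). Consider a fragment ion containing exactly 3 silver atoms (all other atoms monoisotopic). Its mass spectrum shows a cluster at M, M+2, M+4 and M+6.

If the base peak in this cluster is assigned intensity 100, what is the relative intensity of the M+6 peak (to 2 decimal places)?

(0.518 + 0.482)^3 gives M 0.1390, M+2 0.3880, M+4 0.3610, M+6 0.1120; the largest is M+2.
P(M+2) = C(3,1) × 0.518^2 × 0.482^1 = 3 × 0.268324 × 0.4820 = 0.387997 (base)
P(M+6) = C(3,3) × 0.518^0 × 0.482^3 = 1 × 1.0000 × 0.11198017 = 0.111980
Relative intensity = 0.111980 / 0.387997 × 100 = 28.86

28.86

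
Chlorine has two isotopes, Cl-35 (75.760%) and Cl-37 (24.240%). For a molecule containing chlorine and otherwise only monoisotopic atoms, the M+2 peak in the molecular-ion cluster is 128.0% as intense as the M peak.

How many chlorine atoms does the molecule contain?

With n Cl atoms, P(M+2)/P(M) = C(n,1)·p^(n−1)q / p^n = n·q/p = n · 0.24240/0.75760.
n = 1.280 × 0.75760/0.24240 = 4.00 ≈ 4

4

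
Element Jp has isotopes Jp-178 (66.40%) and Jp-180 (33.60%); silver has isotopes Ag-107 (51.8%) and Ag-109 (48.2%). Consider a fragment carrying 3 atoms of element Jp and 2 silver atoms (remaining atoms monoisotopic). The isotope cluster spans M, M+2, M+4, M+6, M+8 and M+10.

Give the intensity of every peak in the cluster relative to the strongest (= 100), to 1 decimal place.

22.4 : 75.8 : 100.0 : 64.4 : 20.3 : 2.5

Element Jp pattern (n=3): 0.29275494 : 0.44442317 : 0.22488883 : 0.03793306
Silver pattern (n=2): 0.268324 : 0.499352 : 0.232324
Convolve the two distributions (both contribute in 2-u steps):
  M: 0.29275494×0.268324 = 0.078553
  M+2: 0.29275494×0.499352 + 0.44442317×0.268324 = 0.265437
  M+4: 0.29275494×0.232324 + 0.44442317×0.499352 + 0.22488883×0.268324 = 0.350281
  M+6: 0.44442317×0.232324 + 0.22488883×0.499352 + 0.03793306×0.268324 = 0.225727
  M+8: 0.22488883×0.232324 + 0.03793306×0.499352 = 0.071189
  M+10: 0.03793306×0.232324 = 0.008813
Scale to base peak (0.350281) = 100: 22.4 : 75.8 : 100.0 : 64.4 : 20.3 : 2.5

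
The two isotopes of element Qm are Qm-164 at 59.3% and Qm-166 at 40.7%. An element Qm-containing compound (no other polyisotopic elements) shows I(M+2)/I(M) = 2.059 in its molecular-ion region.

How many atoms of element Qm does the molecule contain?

3

The M+2/M ratio from n Qm atoms is n · q/p = n · 0.407/0.593.
n = 2.059 × 0.593/0.407 = 3.00 ≈ 3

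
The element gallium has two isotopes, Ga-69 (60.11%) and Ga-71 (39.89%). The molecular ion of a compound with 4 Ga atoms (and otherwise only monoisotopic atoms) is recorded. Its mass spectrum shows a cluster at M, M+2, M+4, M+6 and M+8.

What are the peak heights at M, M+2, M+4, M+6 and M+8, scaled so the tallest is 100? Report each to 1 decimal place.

37.7 : 100.0 : 99.5 : 44.0 : 7.3

Each Ga atom is independently Ga-69 (p = 0.6011) or Ga-71 (q = 0.3989); the cluster is the binomial expansion (p + q)^4.
P(M) = 0.6011^4 = 0.130553
P(M+2) = 4 × 0.6011^3 × 0.3989^1 = 0.346549
P(M+4) = 6 × 0.6011^2 × 0.3989^2 = 0.344963
P(M+6) = 4 × 0.6011^1 × 0.3989^3 = 0.152616
P(M+8) = 0.3989^4 = 0.025320
The M+2 peak is largest (0.346549); scaling to 100 gives 37.7 : 100.0 : 99.5 : 44.0 : 7.3.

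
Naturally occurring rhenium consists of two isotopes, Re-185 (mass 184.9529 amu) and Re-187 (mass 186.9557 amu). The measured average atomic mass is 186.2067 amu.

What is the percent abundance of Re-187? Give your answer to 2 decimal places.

62.60%

Writing the weighted mean with unknown fraction x of Re-185:
184.9529·x + 186.9557·(1 − x) = 186.2067
(184.9529 − 186.9557)·x = 186.2067 − 186.9557
x = -0.7490 / -2.0028 = 0.37398 → 37.40% Re-185, 62.60% Re-187.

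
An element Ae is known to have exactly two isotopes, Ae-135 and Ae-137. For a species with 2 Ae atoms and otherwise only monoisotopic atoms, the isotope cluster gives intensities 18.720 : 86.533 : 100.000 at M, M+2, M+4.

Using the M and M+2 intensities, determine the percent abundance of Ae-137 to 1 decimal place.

If p is the fraction of Ae that is Ae-135, then I(M+2)/I(M) = [C(2,1)·p^1·(1−p)] / p^2 = 2·(1−p)/p = 86.533/18.720 = 4.6225
(1−p)/p = 4.6225/2 = 2.3112  ⇒  p = 1/(1 + 2.3112) = 0.3020
Ae-135: 30.2%, Ae-137: 69.8%.

69.8%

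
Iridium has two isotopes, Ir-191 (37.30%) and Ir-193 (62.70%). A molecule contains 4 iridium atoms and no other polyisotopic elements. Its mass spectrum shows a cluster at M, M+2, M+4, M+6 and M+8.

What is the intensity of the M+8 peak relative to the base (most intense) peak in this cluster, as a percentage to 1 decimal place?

Binomial terms of (0.3730 + 0.6270)^4: M 0.0194, M+2 0.1302, M+4 0.3282, M+6 0.3678, M+8 0.1546 → M+6 is the base peak.
P(M+6) = C(4,3) × 0.3730^1 × 0.6270^3 = 4 × 0.3730 × 0.24649188 = 0.367766 (base)
P(M+8) = C(4,4) × 0.3730^0 × 0.6270^4 = 1 × 1.0000 × 0.15455041 = 0.154550
Relative intensity = 0.154550 / 0.367766 × 100 = 42.0

42.0%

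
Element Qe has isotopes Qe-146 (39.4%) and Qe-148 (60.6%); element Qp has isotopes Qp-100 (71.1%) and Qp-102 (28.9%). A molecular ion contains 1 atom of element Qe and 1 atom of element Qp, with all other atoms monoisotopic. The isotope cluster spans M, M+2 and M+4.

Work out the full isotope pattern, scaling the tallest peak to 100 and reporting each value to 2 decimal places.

51.43 : 100.00 : 32.15

Element Qe pattern (n=1): 0.3940 : 0.6060
Element Qp pattern (n=1): 0.7110 : 0.2890
Convolve the two distributions (both contribute in 2-u steps):
  M: 0.3940×0.7110 = 0.280134
  M+2: 0.3940×0.2890 + 0.6060×0.7110 = 0.544732
  M+4: 0.6060×0.2890 = 0.175134
Scale to base peak (0.544732) = 100: 51.43 : 100.00 : 32.15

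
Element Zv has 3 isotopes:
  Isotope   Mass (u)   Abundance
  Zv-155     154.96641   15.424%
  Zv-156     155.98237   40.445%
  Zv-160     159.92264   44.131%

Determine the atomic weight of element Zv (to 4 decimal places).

157.5645 u

The abundance-weighted mean is 0.15424 × 154.96641 + 0.40445 × 155.98237 + 0.44131 × 159.92264
= 23.902019 + 63.087070 + 70.575460 = 157.564549 u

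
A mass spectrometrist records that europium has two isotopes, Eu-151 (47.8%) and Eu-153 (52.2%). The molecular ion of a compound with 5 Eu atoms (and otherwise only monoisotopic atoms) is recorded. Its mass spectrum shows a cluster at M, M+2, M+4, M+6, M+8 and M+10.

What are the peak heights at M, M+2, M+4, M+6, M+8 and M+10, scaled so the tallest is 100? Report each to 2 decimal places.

Each Eu atom is independently Eu-151 (p = 0.478) or Eu-153 (q = 0.522); the cluster is the binomial expansion (p + q)^5.
P(M) = 0.478^5 = 0.024954
P(M+2) = 5 × 0.478^4 × 0.522^1 = 0.136255
P(M+4) = 10 × 0.478^3 × 0.522^2 = 0.297594
P(M+6) = 10 × 0.478^2 × 0.522^3 = 0.324988
P(M+8) = 5 × 0.478^1 × 0.522^4 = 0.177452
P(M+10) = 0.522^5 = 0.038757
The M+6 peak is largest (0.324988); scaling to 100 gives 7.68 : 41.93 : 91.57 : 100.00 : 54.60 : 11.93.

7.68 : 41.93 : 91.57 : 100.00 : 54.60 : 11.93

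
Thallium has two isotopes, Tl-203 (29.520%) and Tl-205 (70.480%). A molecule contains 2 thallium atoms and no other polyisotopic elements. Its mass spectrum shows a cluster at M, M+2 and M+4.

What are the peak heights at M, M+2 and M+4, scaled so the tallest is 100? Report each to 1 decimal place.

The 2 Tl atoms are independent, so intensities follow the terms of (0.29520 + 0.70480)^2.
P(M) = 0.29520^2 = 0.087143
P(M+2) = 2 × 0.29520^1 × 0.70480^1 = 0.416114
P(M+4) = 0.70480^2 = 0.496743
The M+4 peak is largest (0.496743); scaling to 100 gives 17.5 : 83.8 : 100.0.

17.5 : 83.8 : 100.0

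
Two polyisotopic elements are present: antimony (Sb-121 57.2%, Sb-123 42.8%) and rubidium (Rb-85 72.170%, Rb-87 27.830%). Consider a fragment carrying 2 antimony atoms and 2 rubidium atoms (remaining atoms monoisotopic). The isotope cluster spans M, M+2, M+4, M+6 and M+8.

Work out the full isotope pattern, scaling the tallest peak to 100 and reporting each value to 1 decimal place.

44.1 : 100.0 : 82.1 : 28.9 : 3.7

Antimony pattern (n=2): 0.327184 : 0.489632 : 0.183184
Rubidium pattern (n=2): 0.52085089 : 0.40169822 : 0.07745089
Convolve the two distributions (both contribute in 2-u steps):
  M: 0.327184×0.52085089 = 0.170414
  M+2: 0.327184×0.40169822 + 0.489632×0.52085089 = 0.386454
  M+4: 0.327184×0.07745089 + 0.489632×0.40169822 + 0.183184×0.52085089 = 0.317437
  M+6: 0.489632×0.07745089 + 0.183184×0.40169822 = 0.111507
  M+8: 0.183184×0.07745089 = 0.014188
Scale to base peak (0.386454) = 100: 44.1 : 100.0 : 82.1 : 28.9 : 3.7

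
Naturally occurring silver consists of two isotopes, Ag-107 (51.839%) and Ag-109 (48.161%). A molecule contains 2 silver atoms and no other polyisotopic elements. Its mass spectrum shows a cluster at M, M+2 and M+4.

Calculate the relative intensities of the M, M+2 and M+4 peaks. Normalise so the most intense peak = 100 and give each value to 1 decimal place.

The 2 Ag atoms are independent, so intensities follow the terms of (0.51839 + 0.48161)^2.
P(M) = 0.51839^2 = 0.268728
P(M+2) = 2 × 0.51839^1 × 0.48161^1 = 0.499324
P(M+4) = 0.48161^2 = 0.231948
The M+2 peak is largest (0.499324); scaling to 100 gives 53.8 : 100.0 : 46.5.

53.8 : 100.0 : 46.5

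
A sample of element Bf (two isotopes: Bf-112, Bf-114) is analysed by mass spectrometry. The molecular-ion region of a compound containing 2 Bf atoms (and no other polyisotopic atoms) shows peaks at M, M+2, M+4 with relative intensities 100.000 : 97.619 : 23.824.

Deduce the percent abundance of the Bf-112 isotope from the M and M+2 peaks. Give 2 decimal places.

67.20%

If p is the fraction of Bf that is Bf-112, then I(M+2)/I(M) = [C(2,1)·p^1·(1−p)] / p^2 = 2·(1−p)/p = 97.619/100.000 = 0.9762
(1−p)/p = 0.9762/2 = 0.4881  ⇒  p = 1/(1 + 0.4881) = 0.6720
Bf-112: 67.20%, Bf-114: 32.80%.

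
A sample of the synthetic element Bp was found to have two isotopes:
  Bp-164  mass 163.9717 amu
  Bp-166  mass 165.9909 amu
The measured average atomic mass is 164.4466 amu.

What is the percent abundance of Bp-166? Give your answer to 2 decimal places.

23.52%

With x = fraction of Bp-164 (so Bp-166 is 1 − x):
163.9717·x + 165.9909·(1 − x) = 164.4466
(163.9717 − 165.9909)·x = 164.4466 − 165.9909
x = -1.5443 / -2.0192 = 0.76481 → 76.48% Bp-164, 23.52% Bp-166.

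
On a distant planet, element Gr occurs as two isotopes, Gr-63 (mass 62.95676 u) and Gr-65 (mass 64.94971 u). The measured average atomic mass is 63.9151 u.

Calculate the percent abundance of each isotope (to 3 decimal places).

Gr-63: 51.913%, Gr-65: 48.087%

With x = fraction of Gr-63 (so Gr-65 is 1 − x):
62.95676·x + 64.94971·(1 − x) = 63.9151
(62.95676 − 64.94971)·x = 63.9151 − 64.94971
x = -1.03461 / -1.99295 = 0.51913 → 51.913% Gr-63, 48.087% Gr-65.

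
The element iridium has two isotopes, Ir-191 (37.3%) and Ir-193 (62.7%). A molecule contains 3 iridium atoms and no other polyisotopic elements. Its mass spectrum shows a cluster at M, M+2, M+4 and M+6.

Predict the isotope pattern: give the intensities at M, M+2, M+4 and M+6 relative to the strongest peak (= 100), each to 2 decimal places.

11.80 : 59.49 : 100.00 : 56.03

The 3 Ir atoms are independent, so intensities follow the terms of (0.373 + 0.627)^3.
P(M) = 0.373^3 = 0.051895
P(M+2) = 3 × 0.373^2 × 0.627^1 = 0.261702
P(M+4) = 3 × 0.373^1 × 0.627^2 = 0.439911
P(M+6) = 0.627^3 = 0.246492
The M+4 peak is largest (0.439911); scaling to 100 gives 11.80 : 59.49 : 100.00 : 56.03.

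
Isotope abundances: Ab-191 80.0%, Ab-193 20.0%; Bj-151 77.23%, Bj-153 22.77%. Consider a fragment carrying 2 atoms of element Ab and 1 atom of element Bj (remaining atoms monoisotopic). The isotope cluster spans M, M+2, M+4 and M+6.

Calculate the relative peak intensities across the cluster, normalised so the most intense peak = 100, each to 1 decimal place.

Element Ab pattern (n=2): 0.6400 : 0.3200 : 0.0400
Element Bj pattern (n=1): 0.7723 : 0.2277
Convolve the two distributions (both contribute in 2-u steps):
  M: 0.6400×0.7723 = 0.494272
  M+2: 0.6400×0.2277 + 0.3200×0.7723 = 0.392864
  M+4: 0.3200×0.2277 + 0.0400×0.7723 = 0.103756
  M+6: 0.0400×0.2277 = 0.009108
Scale to base peak (0.494272) = 100: 100.0 : 79.5 : 21.0 : 1.8

100.0 : 79.5 : 21.0 : 1.8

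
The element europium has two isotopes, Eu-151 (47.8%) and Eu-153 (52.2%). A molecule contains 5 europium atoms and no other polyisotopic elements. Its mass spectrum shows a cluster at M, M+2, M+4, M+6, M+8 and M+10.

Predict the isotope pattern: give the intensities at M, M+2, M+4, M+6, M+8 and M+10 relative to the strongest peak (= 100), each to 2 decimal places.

7.68 : 41.93 : 91.57 : 100.00 : 54.60 : 11.93

The 5 Eu atoms are independent, so intensities follow the terms of (0.478 + 0.522)^5.
P(M) = 0.478^5 = 0.024954
P(M+2) = 5 × 0.478^4 × 0.522^1 = 0.136255
P(M+4) = 10 × 0.478^3 × 0.522^2 = 0.297594
P(M+6) = 10 × 0.478^2 × 0.522^3 = 0.324988
P(M+8) = 5 × 0.478^1 × 0.522^4 = 0.177452
P(M+10) = 0.522^5 = 0.038757
The M+6 peak is largest (0.324988); scaling to 100 gives 7.68 : 41.93 : 91.57 : 100.00 : 54.60 : 11.93.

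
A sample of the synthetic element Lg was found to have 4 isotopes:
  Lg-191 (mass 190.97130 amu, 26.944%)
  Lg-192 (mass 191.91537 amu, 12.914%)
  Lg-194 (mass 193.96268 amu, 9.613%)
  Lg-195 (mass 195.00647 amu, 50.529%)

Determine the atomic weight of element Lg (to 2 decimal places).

Weight each isotope mass by its fractional abundance: 0.26944 × 190.97130 + 0.12914 × 191.91537 + 0.09613 × 193.96268 + 0.50529 × 195.00647
= 51.455307 + 24.783951 + 18.645632 + 98.534819 = 193.419709 amu

193.42 amu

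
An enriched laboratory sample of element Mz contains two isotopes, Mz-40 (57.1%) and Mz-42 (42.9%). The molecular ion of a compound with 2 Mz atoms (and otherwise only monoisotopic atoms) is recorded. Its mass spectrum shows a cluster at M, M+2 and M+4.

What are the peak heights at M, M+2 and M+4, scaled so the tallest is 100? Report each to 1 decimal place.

Expanding (0.571 + 0.429)^2:
P(M) = 0.571^2 = 0.326041
P(M+2) = 2 × 0.571^1 × 0.429^1 = 0.489918
P(M+4) = 0.429^2 = 0.184041
The M+2 peak is largest (0.489918); scaling to 100 gives 66.6 : 100.0 : 37.6.

66.6 : 100.0 : 37.6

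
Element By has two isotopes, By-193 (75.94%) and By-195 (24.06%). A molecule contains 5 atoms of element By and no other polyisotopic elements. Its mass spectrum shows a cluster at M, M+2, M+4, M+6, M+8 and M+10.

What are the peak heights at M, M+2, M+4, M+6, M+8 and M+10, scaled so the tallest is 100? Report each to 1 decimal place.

Each By atom is independently By-193 (p = 0.7594) or By-195 (q = 0.2406); the cluster is the binomial expansion (p + q)^5.
P(M) = 0.7594^5 = 0.252553
P(M+2) = 5 × 0.7594^4 × 0.2406^1 = 0.400081
P(M+4) = 10 × 0.7594^3 × 0.2406^2 = 0.253515
P(M+6) = 10 × 0.7594^2 × 0.2406^3 = 0.080321
P(M+8) = 5 × 0.7594^1 × 0.2406^4 = 0.012724
P(M+10) = 0.2406^5 = 0.000806
The M+2 peak is largest (0.400081); scaling to 100 gives 63.1 : 100.0 : 63.4 : 20.1 : 3.2 : 0.2.

63.1 : 100.0 : 63.4 : 20.1 : 3.2 : 0.2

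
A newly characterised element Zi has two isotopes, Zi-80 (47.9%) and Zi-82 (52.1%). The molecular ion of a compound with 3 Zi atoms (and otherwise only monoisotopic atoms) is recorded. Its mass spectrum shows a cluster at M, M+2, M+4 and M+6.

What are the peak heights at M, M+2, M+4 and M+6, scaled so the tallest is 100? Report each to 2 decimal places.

Each Zi atom is independently Zi-80 (p = 0.479) or Zi-82 (q = 0.521); the cluster is the binomial expansion (p + q)^3.
P(M) = 0.479^3 = 0.109902
P(M+2) = 3 × 0.479^2 × 0.521^1 = 0.358616
P(M+4) = 3 × 0.479^1 × 0.521^2 = 0.390061
P(M+6) = 0.521^3 = 0.141421
The M+4 peak is largest (0.390061); scaling to 100 gives 28.18 : 91.94 : 100.00 : 36.26.

28.18 : 91.94 : 100.00 : 36.26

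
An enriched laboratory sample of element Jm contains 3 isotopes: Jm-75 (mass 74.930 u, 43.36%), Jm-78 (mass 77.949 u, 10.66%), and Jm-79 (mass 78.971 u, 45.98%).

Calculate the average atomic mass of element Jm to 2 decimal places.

77.11 u

Average mass = Σ (abundance × isotope mass) = 0.4336 × 74.930 + 0.1066 × 77.949 + 0.4598 × 78.971
= 32.4896 + 8.3094 + 36.3109 = 77.1099 u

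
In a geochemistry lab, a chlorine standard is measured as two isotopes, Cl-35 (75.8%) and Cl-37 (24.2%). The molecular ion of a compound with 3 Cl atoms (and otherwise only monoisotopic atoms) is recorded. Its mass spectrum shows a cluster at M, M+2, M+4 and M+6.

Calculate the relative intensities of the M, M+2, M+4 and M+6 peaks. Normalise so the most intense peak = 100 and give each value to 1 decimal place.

Each Cl atom is independently Cl-35 (p = 0.758) or Cl-37 (q = 0.242); the cluster is the binomial expansion (p + q)^3.
P(M) = 0.758^3 = 0.435520
P(M+2) = 3 × 0.758^2 × 0.242^1 = 0.417133
P(M+4) = 3 × 0.758^1 × 0.242^2 = 0.133175
P(M+6) = 0.242^3 = 0.014172
The M peak is largest (0.435520); scaling to 100 gives 100.0 : 95.8 : 30.6 : 3.3.

100.0 : 95.8 : 30.6 : 3.3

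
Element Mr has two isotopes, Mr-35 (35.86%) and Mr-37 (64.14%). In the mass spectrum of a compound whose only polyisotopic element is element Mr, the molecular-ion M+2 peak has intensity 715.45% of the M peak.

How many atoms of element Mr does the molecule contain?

4

The M+2/M ratio from n Mr atoms is n · q/p = n · 0.6414/0.3586.
n = 7.1545 × 0.3586/0.6414 = 4.00 ≈ 4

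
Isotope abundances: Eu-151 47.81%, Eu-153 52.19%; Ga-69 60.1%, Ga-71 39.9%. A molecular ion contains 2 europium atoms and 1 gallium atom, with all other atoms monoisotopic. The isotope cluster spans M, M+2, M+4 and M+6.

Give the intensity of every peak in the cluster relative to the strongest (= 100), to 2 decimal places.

35.12 : 100.00 : 92.76 : 27.79

Europium pattern (n=2): 0.22857961 : 0.49904078 : 0.27237961
Gallium pattern (n=1): 0.6010 : 0.3990
Convolve the two distributions (both contribute in 2-u steps):
  M: 0.22857961×0.6010 = 0.137376
  M+2: 0.22857961×0.3990 + 0.49904078×0.6010 = 0.391127
  M+4: 0.49904078×0.3990 + 0.27237961×0.6010 = 0.362817
  M+6: 0.27237961×0.3990 = 0.108679
Scale to base peak (0.391127) = 100: 35.12 : 100.00 : 92.76 : 27.79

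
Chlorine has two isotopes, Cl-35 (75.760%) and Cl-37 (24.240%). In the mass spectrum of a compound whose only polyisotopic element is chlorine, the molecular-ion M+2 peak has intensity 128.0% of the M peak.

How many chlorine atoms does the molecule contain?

With n Cl atoms, P(M+2)/P(M) = C(n,1)·p^(n−1)q / p^n = n·q/p = n · 0.24240/0.75760.
n = 1.280 × 0.75760/0.24240 = 4.00 ≈ 4

4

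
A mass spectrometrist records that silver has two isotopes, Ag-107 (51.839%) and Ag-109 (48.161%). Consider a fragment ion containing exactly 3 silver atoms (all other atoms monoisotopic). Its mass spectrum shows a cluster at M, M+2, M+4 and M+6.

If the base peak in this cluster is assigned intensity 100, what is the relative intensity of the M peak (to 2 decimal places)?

35.88

Binomial terms of (0.51839 + 0.48161)^3: M 0.1393, M+2 0.3883, M+4 0.3607, M+6 0.1117 → M+2 is the base peak.
P(M+2) = C(3,1) × 0.51839^2 × 0.48161^1 = 3 × 0.26872819 × 0.48161 = 0.388267 (base)
P(M) = C(3,0) × 0.51839^3 × 0.48161^0 = 1 × 0.13930601 × 1.0000 = 0.139306
Relative intensity = 0.139306 / 0.388267 × 100 = 35.88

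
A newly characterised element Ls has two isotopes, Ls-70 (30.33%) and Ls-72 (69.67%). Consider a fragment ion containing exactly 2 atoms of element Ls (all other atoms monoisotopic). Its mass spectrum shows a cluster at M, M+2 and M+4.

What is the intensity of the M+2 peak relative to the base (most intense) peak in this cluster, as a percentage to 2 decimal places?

Binomial terms of (0.3033 + 0.6967)^2: M 0.0920, M+2 0.4226, M+4 0.4854 → M+4 is the base peak.
P(M+4) = C(2,2) × 0.3033^0 × 0.6967^2 = 1 × 1.0000 × 0.48539089 = 0.485391 (base)
P(M+2) = C(2,1) × 0.3033^1 × 0.6967^1 = 2 × 0.3033 × 0.6967 = 0.422618
Relative intensity = 0.422618 / 0.485391 × 100 = 87.07

87.07%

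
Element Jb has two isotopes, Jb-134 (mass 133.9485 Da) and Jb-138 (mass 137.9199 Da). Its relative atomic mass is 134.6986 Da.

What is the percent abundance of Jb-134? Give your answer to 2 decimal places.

Writing the weighted mean with unknown fraction x of Jb-134:
133.9485·x + 137.9199·(1 − x) = 134.6986
(133.9485 − 137.9199)·x = 134.6986 − 137.9199
x = -3.2213 / -3.9714 = 0.81112 → 81.11% Jb-134, 18.89% Jb-138.

81.11%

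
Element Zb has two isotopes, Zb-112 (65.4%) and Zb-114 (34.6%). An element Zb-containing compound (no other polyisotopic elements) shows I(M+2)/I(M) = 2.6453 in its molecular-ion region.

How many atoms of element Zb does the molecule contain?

For n independent Zb atoms, I(M+2)/I(M) = n · (abundance Zb-114) / (abundance Zb-112) = n · 0.346/0.654.
n = 2.6453 × 0.654/0.346 = 5.00 ≈ 5

5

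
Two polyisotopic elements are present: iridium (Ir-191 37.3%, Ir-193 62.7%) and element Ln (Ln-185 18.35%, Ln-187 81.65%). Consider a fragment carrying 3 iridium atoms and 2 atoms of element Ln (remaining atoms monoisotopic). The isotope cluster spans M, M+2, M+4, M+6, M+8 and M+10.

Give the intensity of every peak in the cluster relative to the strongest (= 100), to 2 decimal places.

Iridium pattern (n=3): 0.05189512 : 0.26170165 : 0.43991135 : 0.24649188
Element Ln pattern (n=2): 0.03367225 : 0.2996555 : 0.66667225
Convolve the two distributions (both contribute in 2-u steps):
  M: 0.05189512×0.03367225 = 0.001747
  M+2: 0.05189512×0.2996555 + 0.26170165×0.03367225 = 0.024363
  M+4: 0.05189512×0.66667225 + 0.26170165×0.2996555 + 0.43991135×0.03367225 = 0.127830
  M+6: 0.26170165×0.66667225 + 0.43991135×0.2996555 + 0.24649188×0.03367225 = 0.314591
  M+8: 0.43991135×0.66667225 + 0.24649188×0.2996555 = 0.367139
  M+10: 0.24649188×0.66667225 = 0.164329
Scale to base peak (0.367139) = 100: 0.48 : 6.64 : 34.82 : 85.69 : 100.00 : 44.76

0.48 : 6.64 : 34.82 : 85.69 : 100.00 : 44.76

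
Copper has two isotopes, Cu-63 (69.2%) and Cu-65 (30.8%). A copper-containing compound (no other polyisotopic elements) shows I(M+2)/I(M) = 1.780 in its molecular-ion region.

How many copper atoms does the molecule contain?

4

The M+2/M ratio from n Cu atoms is n · q/p = n · 0.308/0.692.
n = 1.780 × 0.692/0.308 = 4.00 ≈ 4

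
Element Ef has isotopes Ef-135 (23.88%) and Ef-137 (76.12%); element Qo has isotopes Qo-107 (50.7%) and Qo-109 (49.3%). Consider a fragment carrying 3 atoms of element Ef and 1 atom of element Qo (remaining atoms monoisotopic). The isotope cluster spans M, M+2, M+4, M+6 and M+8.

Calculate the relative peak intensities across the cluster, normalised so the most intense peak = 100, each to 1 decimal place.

1.6 : 17.0 : 64.1 : 100.0 : 50.8

Element Ef pattern (n=3): 0.01361768 : 0.13022329 : 0.41510039 : 0.44105864
Element Qo pattern (n=1): 0.5070 : 0.4930
Convolve the two distributions (both contribute in 2-u steps):
  M: 0.01361768×0.5070 = 0.006904
  M+2: 0.01361768×0.4930 + 0.13022329×0.5070 = 0.072737
  M+4: 0.13022329×0.4930 + 0.41510039×0.5070 = 0.274656
  M+6: 0.41510039×0.4930 + 0.44105864×0.5070 = 0.428261
  M+8: 0.44105864×0.4930 = 0.217442
Scale to base peak (0.428261) = 100: 1.6 : 17.0 : 64.1 : 100.0 : 50.8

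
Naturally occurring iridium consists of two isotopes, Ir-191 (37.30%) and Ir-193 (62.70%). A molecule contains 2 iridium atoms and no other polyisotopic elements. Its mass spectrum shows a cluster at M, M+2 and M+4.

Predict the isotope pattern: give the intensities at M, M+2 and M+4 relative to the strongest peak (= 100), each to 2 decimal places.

29.74 : 100.00 : 84.05

The 2 Ir atoms are independent, so intensities follow the terms of (0.3730 + 0.6270)^2.
P(M) = 0.3730^2 = 0.139129
P(M+2) = 2 × 0.3730^1 × 0.6270^1 = 0.467742
P(M+4) = 0.6270^2 = 0.393129
The M+2 peak is largest (0.467742); scaling to 100 gives 29.74 : 100.00 : 84.05.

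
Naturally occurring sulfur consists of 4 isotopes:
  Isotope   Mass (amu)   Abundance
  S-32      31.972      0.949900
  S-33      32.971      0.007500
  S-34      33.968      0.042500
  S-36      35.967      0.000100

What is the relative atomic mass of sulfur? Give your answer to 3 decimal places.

Weight each isotope mass by its fractional abundance: 0.949900 × 31.972 + 0.007500 × 32.971 + 0.042500 × 33.968 + 0.000100 × 35.967
= 30.3702 + 0.2473 + 1.4436 + 0.0036 = 32.0647 amu

32.065 amu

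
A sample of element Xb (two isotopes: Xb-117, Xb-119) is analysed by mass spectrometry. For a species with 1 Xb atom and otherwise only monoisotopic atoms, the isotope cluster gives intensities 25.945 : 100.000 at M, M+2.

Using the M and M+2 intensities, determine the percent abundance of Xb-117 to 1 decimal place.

If p is the fraction of Xb that is Xb-117, then I(M+2)/I(M) = [C(1,1)·p^0·(1−p)] / p^1 = 1·(1−p)/p = 100.000/25.945 = 3.8543
(1−p)/p = 3.8543/1 = 3.8543  ⇒  p = 1/(1 + 3.8543) = 0.2060
Xb-117: 20.6%, Xb-119: 79.4%.

20.6%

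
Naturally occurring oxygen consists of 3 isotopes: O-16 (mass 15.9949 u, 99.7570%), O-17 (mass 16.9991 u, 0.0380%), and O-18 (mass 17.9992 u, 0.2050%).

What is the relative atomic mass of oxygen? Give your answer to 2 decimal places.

16.00 u

Average mass = Σ (abundance × isotope mass) = 0.997570 × 15.9949 + 0.000380 × 16.9991 + 0.002050 × 17.9992
= 15.95603 + 0.00646 + 0.03690 = 15.99939 u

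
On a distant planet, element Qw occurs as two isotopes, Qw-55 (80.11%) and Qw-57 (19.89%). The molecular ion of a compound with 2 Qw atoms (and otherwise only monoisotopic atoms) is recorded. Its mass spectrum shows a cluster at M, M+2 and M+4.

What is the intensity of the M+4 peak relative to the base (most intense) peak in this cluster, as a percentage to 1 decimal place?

6.2%

(0.8011 + 0.1989)^2 gives M 0.6418, M+2 0.3187, M+4 0.0396; the largest is M.
P(M) = C(2,0) × 0.8011^2 × 0.1989^0 = 1 × 0.64176121 × 1.0000 = 0.641761 (base)
P(M+4) = C(2,2) × 0.8011^0 × 0.1989^2 = 1 × 1.0000 × 0.03956121 = 0.039561
Relative intensity = 0.039561 / 0.641761 × 100 = 6.2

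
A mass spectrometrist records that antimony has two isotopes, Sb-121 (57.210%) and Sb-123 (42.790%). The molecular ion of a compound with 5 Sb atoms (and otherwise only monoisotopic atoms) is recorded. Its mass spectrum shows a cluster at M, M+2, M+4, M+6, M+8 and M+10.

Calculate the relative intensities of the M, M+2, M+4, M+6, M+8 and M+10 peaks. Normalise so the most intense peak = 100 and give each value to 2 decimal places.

Each Sb atom is independently Sb-121 (p = 0.57210) or Sb-123 (q = 0.42790); the cluster is the binomial expansion (p + q)^5.
P(M) = 0.57210^5 = 0.061286
P(M+2) = 5 × 0.57210^4 × 0.42790^1 = 0.229192
P(M+4) = 10 × 0.57210^3 × 0.42790^2 = 0.342847
P(M+6) = 10 × 0.57210^2 × 0.42790^3 = 0.256431
P(M+8) = 5 × 0.57210^1 × 0.42790^4 = 0.095898
P(M+10) = 0.42790^5 = 0.014345
The M+4 peak is largest (0.342847); scaling to 100 gives 17.88 : 66.85 : 100.00 : 74.79 : 27.97 : 4.18.

17.88 : 66.85 : 100.00 : 74.79 : 27.97 : 4.18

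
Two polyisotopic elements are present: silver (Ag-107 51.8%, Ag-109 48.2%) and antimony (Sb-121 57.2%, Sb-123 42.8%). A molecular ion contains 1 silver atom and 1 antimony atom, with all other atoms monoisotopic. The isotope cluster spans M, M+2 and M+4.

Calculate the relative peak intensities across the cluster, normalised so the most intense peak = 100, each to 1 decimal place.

Silver pattern (n=1): 0.5180 : 0.4820
Antimony pattern (n=1): 0.5720 : 0.4280
Convolve the two distributions (both contribute in 2-u steps):
  M: 0.5180×0.5720 = 0.296296
  M+2: 0.5180×0.4280 + 0.4820×0.5720 = 0.497408
  M+4: 0.4820×0.4280 = 0.206296
Scale to base peak (0.497408) = 100: 59.6 : 100.0 : 41.5

59.6 : 100.0 : 41.5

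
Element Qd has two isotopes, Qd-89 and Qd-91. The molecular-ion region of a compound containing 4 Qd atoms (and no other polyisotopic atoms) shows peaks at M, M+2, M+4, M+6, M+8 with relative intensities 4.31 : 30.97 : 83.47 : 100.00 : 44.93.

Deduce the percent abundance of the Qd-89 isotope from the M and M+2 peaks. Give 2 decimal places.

35.76%

If p is the fraction of Qd that is Qd-89, then I(M+2)/I(M) = [C(4,1)·p^3·(1−p)] / p^4 = 4·(1−p)/p = 30.97/4.31 = 7.1856
(1−p)/p = 7.1856/4 = 1.7964  ⇒  p = 1/(1 + 1.7964) = 0.3576
Qd-89: 35.76%, Qd-91: 64.24%.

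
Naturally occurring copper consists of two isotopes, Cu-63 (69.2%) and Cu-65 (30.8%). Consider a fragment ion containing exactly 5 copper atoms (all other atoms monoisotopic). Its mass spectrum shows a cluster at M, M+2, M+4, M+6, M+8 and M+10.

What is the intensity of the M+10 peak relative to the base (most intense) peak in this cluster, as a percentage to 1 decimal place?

(0.692 + 0.308)^5 gives M 0.1587, M+2 0.3531, M+4 0.3144, M+6 0.1399, M+8 0.0311, M+10 0.0028; the largest is M+2.
P(M+2) = C(5,1) × 0.692^4 × 0.308^1 = 5 × 0.22931073 × 0.3080 = 0.353139 (base)
P(M+10) = C(5,5) × 0.692^0 × 0.308^5 = 1 × 1.0000 × 0.00277175 = 0.002772
Relative intensity = 0.002772 / 0.353139 × 100 = 0.8

0.8%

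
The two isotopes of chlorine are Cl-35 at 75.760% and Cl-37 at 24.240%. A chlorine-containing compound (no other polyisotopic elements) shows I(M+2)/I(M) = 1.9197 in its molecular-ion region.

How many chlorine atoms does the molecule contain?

6

The M+2/M ratio from n Cl atoms is n · q/p = n · 0.24240/0.75760.
n = 1.9197 × 0.75760/0.24240 = 6.00 ≈ 6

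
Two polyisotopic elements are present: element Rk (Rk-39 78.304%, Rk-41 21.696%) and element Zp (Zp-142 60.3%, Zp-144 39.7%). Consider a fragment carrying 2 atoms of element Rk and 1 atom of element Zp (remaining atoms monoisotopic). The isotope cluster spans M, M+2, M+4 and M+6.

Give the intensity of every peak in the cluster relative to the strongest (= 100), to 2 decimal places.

Element Rk pattern (n=2): 0.61315164 : 0.33977672 : 0.04707164
Element Zp pattern (n=1): 0.6030 : 0.3970
Convolve the two distributions (both contribute in 2-u steps):
  M: 0.61315164×0.6030 = 0.369730
  M+2: 0.61315164×0.3970 + 0.33977672×0.6030 = 0.448307
  M+4: 0.33977672×0.3970 + 0.04707164×0.6030 = 0.163276
  M+6: 0.04707164×0.3970 = 0.018687
Scale to base peak (0.448307) = 100: 82.47 : 100.00 : 36.42 : 4.17

82.47 : 100.00 : 36.42 : 4.17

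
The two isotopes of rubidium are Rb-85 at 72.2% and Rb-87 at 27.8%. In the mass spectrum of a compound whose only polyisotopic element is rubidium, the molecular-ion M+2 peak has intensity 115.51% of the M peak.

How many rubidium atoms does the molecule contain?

For n independent Rb atoms, I(M+2)/I(M) = n · (abundance Rb-87) / (abundance Rb-85) = n · 0.278/0.722.
n = 1.1551 × 0.722/0.278 = 3.00 ≈ 3

3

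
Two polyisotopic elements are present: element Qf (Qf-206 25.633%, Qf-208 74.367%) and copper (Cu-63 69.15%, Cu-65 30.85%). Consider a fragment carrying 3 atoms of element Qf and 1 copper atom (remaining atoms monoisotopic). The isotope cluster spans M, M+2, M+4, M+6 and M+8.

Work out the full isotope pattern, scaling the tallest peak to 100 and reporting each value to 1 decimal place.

2.8 : 25.6 : 81.6 : 100.0 : 30.5

Element Qf pattern (n=3): 0.01684218 : 0.14658867 : 0.42528613 : 0.41128303
Copper pattern (n=1): 0.6915 : 0.3085
Convolve the two distributions (both contribute in 2-u steps):
  M: 0.01684218×0.6915 = 0.011646
  M+2: 0.01684218×0.3085 + 0.14658867×0.6915 = 0.106562
  M+4: 0.14658867×0.3085 + 0.42528613×0.6915 = 0.339308
  M+6: 0.42528613×0.3085 + 0.41128303×0.6915 = 0.415603
  M+8: 0.41128303×0.3085 = 0.126881
Scale to base peak (0.415603) = 100: 2.8 : 25.6 : 81.6 : 100.0 : 30.5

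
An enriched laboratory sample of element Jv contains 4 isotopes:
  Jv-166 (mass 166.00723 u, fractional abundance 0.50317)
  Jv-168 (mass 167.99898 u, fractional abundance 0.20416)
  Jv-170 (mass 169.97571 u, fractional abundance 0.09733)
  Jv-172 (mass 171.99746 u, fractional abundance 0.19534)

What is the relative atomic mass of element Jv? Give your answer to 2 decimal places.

167.97 u

Weight each isotope mass by its fractional abundance: 0.50317 × 166.00723 + 0.20416 × 167.99898 + 0.09733 × 169.97571 + 0.19534 × 171.99746
= 83.529858 + 34.298672 + 16.543736 + 33.597984 = 167.970250 u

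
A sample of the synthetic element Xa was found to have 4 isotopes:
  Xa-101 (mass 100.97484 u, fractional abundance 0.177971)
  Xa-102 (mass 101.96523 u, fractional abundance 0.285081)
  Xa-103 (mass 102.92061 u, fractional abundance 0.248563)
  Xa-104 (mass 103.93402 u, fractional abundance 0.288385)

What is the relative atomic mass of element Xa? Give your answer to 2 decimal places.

The abundance-weighted mean is 0.177971 × 100.97484 + 0.285081 × 101.96523 + 0.248563 × 102.92061 + 0.288385 × 103.93402
= 17.970593 + 29.068350 + 25.582256 + 29.973012 = 102.594211 u

102.59 u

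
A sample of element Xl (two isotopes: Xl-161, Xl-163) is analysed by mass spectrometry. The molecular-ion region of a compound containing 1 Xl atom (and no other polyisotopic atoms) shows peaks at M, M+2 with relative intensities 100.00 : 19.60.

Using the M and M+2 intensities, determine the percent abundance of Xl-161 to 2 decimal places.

Write p for the Xl-161 fraction. I(M+2)/I(M) = [C(1,1)·p^0·(1−p)] / p^1 = 1·(1−p)/p = 19.60/100.00 = 0.1960
(1−p)/p = 0.1960/1 = 0.1960  ⇒  p = 1/(1 + 0.1960) = 0.8361
Xl-161: 83.61%, Xl-163: 16.39%.

83.61%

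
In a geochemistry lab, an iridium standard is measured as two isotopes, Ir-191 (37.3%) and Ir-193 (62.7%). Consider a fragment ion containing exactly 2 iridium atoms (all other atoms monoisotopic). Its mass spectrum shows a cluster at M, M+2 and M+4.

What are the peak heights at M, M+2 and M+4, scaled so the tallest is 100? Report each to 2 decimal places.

The 2 Ir atoms are independent, so intensities follow the terms of (0.373 + 0.627)^2.
P(M) = 0.373^2 = 0.139129
P(M+2) = 2 × 0.373^1 × 0.627^1 = 0.467742
P(M+4) = 0.627^2 = 0.393129
The M+2 peak is largest (0.467742); scaling to 100 gives 29.74 : 100.00 : 84.05.

29.74 : 100.00 : 84.05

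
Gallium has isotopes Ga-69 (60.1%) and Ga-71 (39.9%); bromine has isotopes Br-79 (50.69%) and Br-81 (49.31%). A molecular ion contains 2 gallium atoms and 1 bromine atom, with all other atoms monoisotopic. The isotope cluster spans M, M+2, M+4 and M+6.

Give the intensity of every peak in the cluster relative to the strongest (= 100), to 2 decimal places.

Gallium pattern (n=2): 0.361201 : 0.479598 : 0.159201
Bromine pattern (n=1): 0.5069 : 0.4931
Convolve the two distributions (both contribute in 2-u steps):
  M: 0.361201×0.5069 = 0.183093
  M+2: 0.361201×0.4931 + 0.479598×0.5069 = 0.421216
  M+4: 0.479598×0.4931 + 0.159201×0.5069 = 0.317189
  M+6: 0.159201×0.4931 = 0.078502
Scale to base peak (0.421216) = 100: 43.47 : 100.00 : 75.30 : 18.64

43.47 : 100.00 : 75.30 : 18.64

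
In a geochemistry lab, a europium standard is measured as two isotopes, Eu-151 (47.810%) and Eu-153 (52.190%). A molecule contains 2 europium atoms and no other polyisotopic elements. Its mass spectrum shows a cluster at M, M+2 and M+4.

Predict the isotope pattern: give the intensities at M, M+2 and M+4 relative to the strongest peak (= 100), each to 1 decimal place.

45.8 : 100.0 : 54.6

Each Eu atom is independently Eu-151 (p = 0.47810) or Eu-153 (q = 0.52190); the cluster is the binomial expansion (p + q)^2.
P(M) = 0.47810^2 = 0.228580
P(M+2) = 2 × 0.47810^1 × 0.52190^1 = 0.499041
P(M+4) = 0.52190^2 = 0.272380
The M+2 peak is largest (0.499041); scaling to 100 gives 45.8 : 100.0 : 54.6.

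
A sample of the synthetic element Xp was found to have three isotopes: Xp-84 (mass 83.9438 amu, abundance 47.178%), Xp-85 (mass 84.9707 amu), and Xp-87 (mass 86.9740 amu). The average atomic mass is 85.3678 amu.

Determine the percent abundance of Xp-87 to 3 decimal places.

44.006%

The remaining 52.822% is split between Xp-85 (fraction x) and Xp-87 (fraction 0.52822 − x).
Substituting: 84.9707x + 86.9740(0.52822 − x) = 45.764794036
(84.9707 − 86.9740)x = -0.176612244  ⇒  x = 0.08816, y = 0.44006
Xp-85: 8.816%, Xp-87: 44.006%.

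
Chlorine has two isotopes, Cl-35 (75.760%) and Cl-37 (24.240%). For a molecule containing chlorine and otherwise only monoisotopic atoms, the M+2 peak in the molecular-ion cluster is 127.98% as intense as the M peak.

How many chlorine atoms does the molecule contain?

4

For n independent Cl atoms, I(M+2)/I(M) = n · (abundance Cl-37) / (abundance Cl-35) = n · 0.24240/0.75760.
n = 1.2798 × 0.75760/0.24240 = 4.00 ≈ 4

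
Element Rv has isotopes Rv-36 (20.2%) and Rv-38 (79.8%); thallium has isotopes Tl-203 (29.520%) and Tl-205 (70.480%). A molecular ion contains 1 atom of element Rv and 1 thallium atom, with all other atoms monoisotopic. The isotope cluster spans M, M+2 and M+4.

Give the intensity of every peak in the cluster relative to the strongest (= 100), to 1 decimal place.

Element Rv pattern (n=1): 0.2020 : 0.7980
Thallium pattern (n=1): 0.2952 : 0.7048
Convolve the two distributions (both contribute in 2-u steps):
  M: 0.2020×0.2952 = 0.059630
  M+2: 0.2020×0.7048 + 0.7980×0.2952 = 0.377939
  M+4: 0.7980×0.7048 = 0.562430
Scale to base peak (0.562430) = 100: 10.6 : 67.2 : 100.0

10.6 : 67.2 : 100.0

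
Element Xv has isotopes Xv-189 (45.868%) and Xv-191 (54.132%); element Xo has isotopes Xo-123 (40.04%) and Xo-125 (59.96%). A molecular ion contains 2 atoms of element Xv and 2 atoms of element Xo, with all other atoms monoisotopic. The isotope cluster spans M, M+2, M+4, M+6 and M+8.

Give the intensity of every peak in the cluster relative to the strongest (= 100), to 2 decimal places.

9.34 : 50.03 : 100.00 : 88.42 : 29.18

Element Xv pattern (n=2): 0.21038734 : 0.49658532 : 0.29302734
Element Xo pattern (n=2): 0.16032016 : 0.48015968 : 0.35952016
Convolve the two distributions (both contribute in 2-u steps):
  M: 0.21038734×0.16032016 = 0.033729
  M+2: 0.21038734×0.48015968 + 0.49658532×0.16032016 = 0.180632
  M+4: 0.21038734×0.35952016 + 0.49658532×0.48015968 + 0.29302734×0.16032016 = 0.361057
  M+6: 0.49658532×0.35952016 + 0.29302734×0.48015968 = 0.319232
  M+8: 0.29302734×0.35952016 = 0.105349
Scale to base peak (0.361057) = 100: 9.34 : 50.03 : 100.00 : 88.42 : 29.18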